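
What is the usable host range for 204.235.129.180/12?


Network: 204.224.0.0
Broadcast: 204.239.255.255
First usable = network + 1
Last usable = broadcast - 1
Range: 204.224.0.1 to 204.239.255.254


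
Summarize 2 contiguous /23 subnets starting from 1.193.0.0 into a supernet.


Original prefix: /23
Number of subnets: 2 = 2^1
New prefix = 23 - 1 = 22
Supernet: 1.193.0.0/22


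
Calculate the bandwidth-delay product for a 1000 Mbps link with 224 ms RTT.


BDP = bandwidth * RTT
= 1000 Mbps * 224 ms
= 1000 * 1e6 * 224 / 1000 bits
= 224000000 bits
= 28000000 bytes
= 27343.75 KB
BDP = 224000000 bits (28000000 bytes)


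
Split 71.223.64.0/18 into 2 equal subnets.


New prefix = 18 + 1 = 19
Each subnet has 8192 addresses
  71.223.64.0/19
  71.223.96.0/19
Subnets: 71.223.64.0/19, 71.223.96.0/19


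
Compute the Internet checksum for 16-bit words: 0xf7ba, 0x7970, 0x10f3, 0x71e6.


Sum all words (with carry folding):
+ 0xf7ba = 0xf7ba
+ 0x7970 = 0x712b
+ 0x10f3 = 0x821e
+ 0x71e6 = 0xf404
One's complement: ~0xf404
Checksum = 0x0bfb


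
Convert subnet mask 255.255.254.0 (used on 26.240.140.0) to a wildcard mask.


Subnet mask: 255.255.254.0
Wildcard = 255.255.255.255 - subnet mask
255 - 255 = 0
255 - 255 = 0
255 - 254 = 1
255 - 0 = 255
Wildcard: 0.0.1.255


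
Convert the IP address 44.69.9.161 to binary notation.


44 = 00101100
69 = 01000101
9 = 00001001
161 = 10100001
Binary: 00101100.01000101.00001001.10100001


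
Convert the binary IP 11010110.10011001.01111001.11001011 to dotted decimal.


11010110 = 214
10011001 = 153
01111001 = 121
11001011 = 203
IP: 214.153.121.203


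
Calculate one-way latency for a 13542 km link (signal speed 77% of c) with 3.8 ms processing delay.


Speed = 0.77 * 3e5 km/s = 231000 km/s
Propagation delay = 13542 / 231000 = 0.0586 s = 58.6234 ms
Processing delay = 3.8 ms
Total one-way latency = 62.4234 ms


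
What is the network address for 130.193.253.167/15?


IP:   10000010.11000001.11111101.10100111
Mask: 11111111.11111110.00000000.00000000
AND operation:
Net:  10000010.11000000.00000000.00000000
Network: 130.192.0.0/15


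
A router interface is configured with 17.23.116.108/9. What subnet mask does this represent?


/9 means 9 network bits, 23 host bits
Binary: 11111111100000000000000000000000
Mask: 255.128.0.0


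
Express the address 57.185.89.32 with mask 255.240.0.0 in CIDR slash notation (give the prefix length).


Binary: 11111111.11110000.00000000.00000000
Count leading 1s
Prefix: /12


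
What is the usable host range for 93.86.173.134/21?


Network: 93.86.168.0
Broadcast: 93.86.175.255
First usable = network + 1
Last usable = broadcast - 1
Range: 93.86.168.1 to 93.86.175.254


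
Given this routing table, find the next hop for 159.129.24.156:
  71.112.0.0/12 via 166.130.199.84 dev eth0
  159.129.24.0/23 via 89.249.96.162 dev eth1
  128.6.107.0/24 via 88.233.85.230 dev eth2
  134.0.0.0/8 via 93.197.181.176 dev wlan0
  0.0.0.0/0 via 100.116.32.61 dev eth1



Longest prefix match for 159.129.24.156:
  /12 71.112.0.0: no
  /23 159.129.24.0: MATCH
  /24 128.6.107.0: no
  /8 134.0.0.0: no
  /0 0.0.0.0: MATCH
Selected: next-hop 89.249.96.162 via eth1 (matched /23)


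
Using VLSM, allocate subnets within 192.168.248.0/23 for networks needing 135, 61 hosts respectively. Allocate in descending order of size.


135 hosts -> /24 (254 usable): 192.168.248.0/24
61 hosts -> /26 (62 usable): 192.168.249.0/26
Allocation: 192.168.248.0/24 (135 hosts, 254 usable); 192.168.249.0/26 (61 hosts, 62 usable)


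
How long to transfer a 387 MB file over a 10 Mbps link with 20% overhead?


Effective throughput = 10 * (1 - 20/100) = 8 Mbps
File size in Mb = 387 * 8 = 3096 Mb
Time = 3096 / 8
Time = 387 seconds


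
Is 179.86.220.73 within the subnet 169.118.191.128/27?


Subnet network: 169.118.191.128
Test IP AND mask: 179.86.220.64
No, 179.86.220.73 is not in 169.118.191.128/27


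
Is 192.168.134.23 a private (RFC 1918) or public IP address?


RFC 1918 private ranges:
  10.0.0.0/8 (10.0.0.0 - 10.255.255.255)
  172.16.0.0/12 (172.16.0.0 - 172.31.255.255)
  192.168.0.0/16 (192.168.0.0 - 192.168.255.255)
Private (in 192.168.0.0/16)


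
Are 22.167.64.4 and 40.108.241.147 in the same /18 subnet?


Mask: 255.255.192.0
22.167.64.4 AND mask = 22.167.64.0
40.108.241.147 AND mask = 40.108.192.0
No, different subnets (22.167.64.0 vs 40.108.192.0)


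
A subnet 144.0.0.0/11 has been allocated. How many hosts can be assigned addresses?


Host bits = 32 - 11 = 21
Total addresses = 2^21 = 2097152
Usable = total - 2 (network and broadcast)
Usable hosts: 2097150


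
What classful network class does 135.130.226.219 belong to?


First octet: 135
Binary: 10000111
10xxxxxx -> Class B (128-191)
Class B, default mask 255.255.0.0 (/16)


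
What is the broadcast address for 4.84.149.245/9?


Network: 4.0.0.0/9
Host bits = 23
Set all host bits to 1:
Broadcast: 4.127.255.255


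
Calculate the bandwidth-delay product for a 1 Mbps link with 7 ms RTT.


BDP = bandwidth * RTT
= 1 Mbps * 7 ms
= 1 * 1e6 * 7 / 1000 bits
= 7000 bits
= 875 bytes
BDP = 7000 bits (875 bytes)


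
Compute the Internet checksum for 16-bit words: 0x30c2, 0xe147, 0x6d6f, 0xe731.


Sum all words (with carry folding):
+ 0x30c2 = 0x30c2
+ 0xe147 = 0x120a
+ 0x6d6f = 0x7f79
+ 0xe731 = 0x66ab
One's complement: ~0x66ab
Checksum = 0x9954


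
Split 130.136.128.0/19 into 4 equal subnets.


New prefix = 19 + 2 = 21
Each subnet has 2048 addresses
  130.136.128.0/21
  130.136.136.0/21
  130.136.144.0/21
  130.136.152.0/21
Subnets: 130.136.128.0/21, 130.136.136.0/21, 130.136.144.0/21, 130.136.152.0/21


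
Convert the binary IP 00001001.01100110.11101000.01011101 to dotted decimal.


00001001 = 9
01100110 = 102
11101000 = 232
01011101 = 93
IP: 9.102.232.93


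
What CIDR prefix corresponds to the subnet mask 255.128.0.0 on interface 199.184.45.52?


Binary: 11111111.10000000.00000000.00000000
Count leading 1s
Prefix: /9


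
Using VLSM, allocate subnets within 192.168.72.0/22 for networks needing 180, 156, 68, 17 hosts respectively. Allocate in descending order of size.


180 hosts -> /24 (254 usable): 192.168.72.0/24
156 hosts -> /24 (254 usable): 192.168.73.0/24
68 hosts -> /25 (126 usable): 192.168.74.0/25
17 hosts -> /27 (30 usable): 192.168.74.128/27
Allocation: 192.168.72.0/24 (180 hosts, 254 usable); 192.168.73.0/24 (156 hosts, 254 usable); 192.168.74.0/25 (68 hosts, 126 usable); 192.168.74.128/27 (17 hosts, 30 usable)


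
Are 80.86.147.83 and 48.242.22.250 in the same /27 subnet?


Mask: 255.255.255.224
80.86.147.83 AND mask = 80.86.147.64
48.242.22.250 AND mask = 48.242.22.224
No, different subnets (80.86.147.64 vs 48.242.22.224)


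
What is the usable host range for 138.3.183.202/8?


Network: 138.0.0.0
Broadcast: 138.255.255.255
First usable = network + 1
Last usable = broadcast - 1
Range: 138.0.0.1 to 138.255.255.254


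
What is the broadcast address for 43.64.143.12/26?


Network: 43.64.143.0/26
Host bits = 6
Set all host bits to 1:
Broadcast: 43.64.143.63


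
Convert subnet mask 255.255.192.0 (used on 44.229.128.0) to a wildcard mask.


Subnet mask: 255.255.192.0
Wildcard = 255.255.255.255 - subnet mask
255 - 255 = 0
255 - 255 = 0
255 - 192 = 63
255 - 0 = 255
Wildcard: 0.0.63.255


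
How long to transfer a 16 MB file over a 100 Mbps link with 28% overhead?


Effective throughput = 100 * (1 - 28/100) = 72 Mbps
File size in Mb = 16 * 8 = 128 Mb
Time = 128 / 72
Time = 1.7778 seconds


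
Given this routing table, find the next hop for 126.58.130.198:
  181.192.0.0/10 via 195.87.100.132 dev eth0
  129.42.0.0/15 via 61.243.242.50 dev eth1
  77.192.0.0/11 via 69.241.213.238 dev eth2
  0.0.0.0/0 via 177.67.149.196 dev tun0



Longest prefix match for 126.58.130.198:
  /10 181.192.0.0: no
  /15 129.42.0.0: no
  /11 77.192.0.0: no
  /0 0.0.0.0: MATCH
Selected: next-hop 177.67.149.196 via tun0 (matched /0)


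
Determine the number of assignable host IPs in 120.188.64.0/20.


Host bits = 32 - 20 = 12
Total addresses = 2^12 = 4096
Usable = total - 2 (network and broadcast)
Usable hosts: 4094


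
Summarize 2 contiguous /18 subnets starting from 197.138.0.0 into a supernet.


Original prefix: /18
Number of subnets: 2 = 2^1
New prefix = 18 - 1 = 17
Supernet: 197.138.0.0/17


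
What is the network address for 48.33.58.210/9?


IP:   00110000.00100001.00111010.11010010
Mask: 11111111.10000000.00000000.00000000
AND operation:
Net:  00110000.00000000.00000000.00000000
Network: 48.0.0.0/9


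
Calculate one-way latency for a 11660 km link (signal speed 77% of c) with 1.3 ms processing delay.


Speed = 0.77 * 3e5 km/s = 231000 km/s
Propagation delay = 11660 / 231000 = 0.0505 s = 50.4762 ms
Processing delay = 1.3 ms
Total one-way latency = 51.7762 ms


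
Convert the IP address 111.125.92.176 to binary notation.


111 = 01101111
125 = 01111101
92 = 01011100
176 = 10110000
Binary: 01101111.01111101.01011100.10110000


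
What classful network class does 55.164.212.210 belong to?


First octet: 55
Binary: 00110111
0xxxxxxx -> Class A (1-126)
Class A, default mask 255.0.0.0 (/8)


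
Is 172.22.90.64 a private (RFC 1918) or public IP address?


RFC 1918 private ranges:
  10.0.0.0/8 (10.0.0.0 - 10.255.255.255)
  172.16.0.0/12 (172.16.0.0 - 172.31.255.255)
  192.168.0.0/16 (192.168.0.0 - 192.168.255.255)
Private (in 172.16.0.0/12)


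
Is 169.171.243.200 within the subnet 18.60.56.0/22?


Subnet network: 18.60.56.0
Test IP AND mask: 169.171.240.0
No, 169.171.243.200 is not in 18.60.56.0/22


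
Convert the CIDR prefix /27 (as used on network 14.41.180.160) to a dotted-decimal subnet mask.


/27 means 27 network bits, 5 host bits
Binary: 11111111111111111111111111100000
Mask: 255.255.255.224


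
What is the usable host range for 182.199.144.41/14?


Network: 182.196.0.0
Broadcast: 182.199.255.255
First usable = network + 1
Last usable = broadcast - 1
Range: 182.196.0.1 to 182.199.255.254


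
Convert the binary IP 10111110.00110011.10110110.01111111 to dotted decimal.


10111110 = 190
00110011 = 51
10110110 = 182
01111111 = 127
IP: 190.51.182.127


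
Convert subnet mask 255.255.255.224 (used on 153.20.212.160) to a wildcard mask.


Subnet mask: 255.255.255.224
Wildcard = 255.255.255.255 - subnet mask
255 - 255 = 0
255 - 255 = 0
255 - 255 = 0
255 - 224 = 31
Wildcard: 0.0.0.31


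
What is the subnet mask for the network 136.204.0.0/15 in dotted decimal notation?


/15 means 15 network bits, 17 host bits
Binary: 11111111111111100000000000000000
Mask: 255.254.0.0


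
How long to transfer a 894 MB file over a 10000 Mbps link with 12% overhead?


Effective throughput = 10000 * (1 - 12/100) = 8800 Mbps
File size in Mb = 894 * 8 = 7152 Mb
Time = 7152 / 8800
Time = 0.8127 seconds


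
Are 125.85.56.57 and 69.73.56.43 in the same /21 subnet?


Mask: 255.255.248.0
125.85.56.57 AND mask = 125.85.56.0
69.73.56.43 AND mask = 69.73.56.0
No, different subnets (125.85.56.0 vs 69.73.56.0)


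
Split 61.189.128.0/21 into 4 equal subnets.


New prefix = 21 + 2 = 23
Each subnet has 512 addresses
  61.189.128.0/23
  61.189.130.0/23
  61.189.132.0/23
  61.189.134.0/23
Subnets: 61.189.128.0/23, 61.189.130.0/23, 61.189.132.0/23, 61.189.134.0/23


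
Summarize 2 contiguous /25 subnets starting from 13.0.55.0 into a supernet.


Original prefix: /25
Number of subnets: 2 = 2^1
New prefix = 25 - 1 = 24
Supernet: 13.0.55.0/24


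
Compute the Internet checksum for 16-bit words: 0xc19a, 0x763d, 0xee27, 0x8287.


Sum all words (with carry folding):
+ 0xc19a = 0xc19a
+ 0x763d = 0x37d8
+ 0xee27 = 0x2600
+ 0x8287 = 0xa887
One's complement: ~0xa887
Checksum = 0x5778


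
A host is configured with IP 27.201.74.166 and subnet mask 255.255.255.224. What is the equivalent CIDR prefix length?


Binary: 11111111.11111111.11111111.11100000
Count leading 1s
Prefix: /27


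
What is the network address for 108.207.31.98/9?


IP:   01101100.11001111.00011111.01100010
Mask: 11111111.10000000.00000000.00000000
AND operation:
Net:  01101100.10000000.00000000.00000000
Network: 108.128.0.0/9


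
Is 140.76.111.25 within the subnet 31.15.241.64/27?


Subnet network: 31.15.241.64
Test IP AND mask: 140.76.111.0
No, 140.76.111.25 is not in 31.15.241.64/27


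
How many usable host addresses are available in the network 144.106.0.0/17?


Host bits = 32 - 17 = 15
Total addresses = 2^15 = 32768
Usable = total - 2 (network and broadcast)
Usable hosts: 32766


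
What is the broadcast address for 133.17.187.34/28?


Network: 133.17.187.32/28
Host bits = 4
Set all host bits to 1:
Broadcast: 133.17.187.47


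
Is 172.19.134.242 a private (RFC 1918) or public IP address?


RFC 1918 private ranges:
  10.0.0.0/8 (10.0.0.0 - 10.255.255.255)
  172.16.0.0/12 (172.16.0.0 - 172.31.255.255)
  192.168.0.0/16 (192.168.0.0 - 192.168.255.255)
Private (in 172.16.0.0/12)


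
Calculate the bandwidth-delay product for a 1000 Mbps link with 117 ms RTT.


BDP = bandwidth * RTT
= 1000 Mbps * 117 ms
= 1000 * 1e6 * 117 / 1000 bits
= 117000000 bits
= 14625000 bytes
= 14282.2266 KB
BDP = 117000000 bits (14625000 bytes)


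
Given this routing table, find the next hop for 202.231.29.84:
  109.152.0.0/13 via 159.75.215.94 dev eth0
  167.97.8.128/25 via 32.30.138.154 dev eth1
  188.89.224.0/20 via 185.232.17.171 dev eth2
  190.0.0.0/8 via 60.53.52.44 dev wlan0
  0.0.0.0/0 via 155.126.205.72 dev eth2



Longest prefix match for 202.231.29.84:
  /13 109.152.0.0: no
  /25 167.97.8.128: no
  /20 188.89.224.0: no
  /8 190.0.0.0: no
  /0 0.0.0.0: MATCH
Selected: next-hop 155.126.205.72 via eth2 (matched /0)


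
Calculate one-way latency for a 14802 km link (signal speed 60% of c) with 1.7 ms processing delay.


Speed = 0.6 * 3e5 km/s = 180000 km/s
Propagation delay = 14802 / 180000 = 0.0822 s = 82.2333 ms
Processing delay = 1.7 ms
Total one-way latency = 83.9333 ms


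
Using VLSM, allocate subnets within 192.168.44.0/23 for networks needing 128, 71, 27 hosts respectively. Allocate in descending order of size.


128 hosts -> /24 (254 usable): 192.168.44.0/24
71 hosts -> /25 (126 usable): 192.168.45.0/25
27 hosts -> /27 (30 usable): 192.168.45.128/27
Allocation: 192.168.44.0/24 (128 hosts, 254 usable); 192.168.45.0/25 (71 hosts, 126 usable); 192.168.45.128/27 (27 hosts, 30 usable)


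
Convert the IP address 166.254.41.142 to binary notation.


166 = 10100110
254 = 11111110
41 = 00101001
142 = 10001110
Binary: 10100110.11111110.00101001.10001110


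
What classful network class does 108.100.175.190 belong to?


First octet: 108
Binary: 01101100
0xxxxxxx -> Class A (1-126)
Class A, default mask 255.0.0.0 (/8)


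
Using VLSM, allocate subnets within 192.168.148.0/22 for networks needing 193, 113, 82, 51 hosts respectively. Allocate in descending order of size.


193 hosts -> /24 (254 usable): 192.168.148.0/24
113 hosts -> /25 (126 usable): 192.168.149.0/25
82 hosts -> /25 (126 usable): 192.168.149.128/25
51 hosts -> /26 (62 usable): 192.168.150.0/26
Allocation: 192.168.148.0/24 (193 hosts, 254 usable); 192.168.149.0/25 (113 hosts, 126 usable); 192.168.149.128/25 (82 hosts, 126 usable); 192.168.150.0/26 (51 hosts, 62 usable)


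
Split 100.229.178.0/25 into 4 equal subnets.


New prefix = 25 + 2 = 27
Each subnet has 32 addresses
  100.229.178.0/27
  100.229.178.32/27
  100.229.178.64/27
  100.229.178.96/27
Subnets: 100.229.178.0/27, 100.229.178.32/27, 100.229.178.64/27, 100.229.178.96/27


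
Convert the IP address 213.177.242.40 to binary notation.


213 = 11010101
177 = 10110001
242 = 11110010
40 = 00101000
Binary: 11010101.10110001.11110010.00101000


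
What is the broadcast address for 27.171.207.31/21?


Network: 27.171.200.0/21
Host bits = 11
Set all host bits to 1:
Broadcast: 27.171.207.255


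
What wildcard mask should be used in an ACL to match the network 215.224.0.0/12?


Subnet mask: 255.240.0.0
Wildcard = 255.255.255.255 - subnet mask
255 - 255 = 0
255 - 240 = 15
255 - 0 = 255
255 - 0 = 255
Wildcard: 0.15.255.255


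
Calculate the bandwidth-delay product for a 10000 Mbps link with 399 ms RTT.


BDP = bandwidth * RTT
= 10000 Mbps * 399 ms
= 10000 * 1e6 * 399 / 1000 bits
= 3990000000 bits
= 498750000 bytes
= 487060.5469 KB
BDP = 3990000000 bits (498750000 bytes)


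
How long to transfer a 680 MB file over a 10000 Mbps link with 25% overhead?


Effective throughput = 10000 * (1 - 25/100) = 7500 Mbps
File size in Mb = 680 * 8 = 5440 Mb
Time = 5440 / 7500
Time = 0.7253 seconds


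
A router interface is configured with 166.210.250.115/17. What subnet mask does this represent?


/17 means 17 network bits, 15 host bits
Binary: 11111111111111111000000000000000
Mask: 255.255.128.0


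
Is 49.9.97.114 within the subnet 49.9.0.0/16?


Subnet network: 49.9.0.0
Test IP AND mask: 49.9.0.0
Yes, 49.9.97.114 is in 49.9.0.0/16


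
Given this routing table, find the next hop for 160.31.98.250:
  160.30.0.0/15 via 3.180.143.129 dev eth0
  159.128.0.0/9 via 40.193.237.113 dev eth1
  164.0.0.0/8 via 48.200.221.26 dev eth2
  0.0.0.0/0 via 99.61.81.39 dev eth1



Longest prefix match for 160.31.98.250:
  /15 160.30.0.0: MATCH
  /9 159.128.0.0: no
  /8 164.0.0.0: no
  /0 0.0.0.0: MATCH
Selected: next-hop 3.180.143.129 via eth0 (matched /15)


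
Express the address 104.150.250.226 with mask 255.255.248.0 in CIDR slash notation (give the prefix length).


Binary: 11111111.11111111.11111000.00000000
Count leading 1s
Prefix: /21


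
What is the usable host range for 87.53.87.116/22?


Network: 87.53.84.0
Broadcast: 87.53.87.255
First usable = network + 1
Last usable = broadcast - 1
Range: 87.53.84.1 to 87.53.87.254


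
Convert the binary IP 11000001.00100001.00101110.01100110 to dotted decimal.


11000001 = 193
00100001 = 33
00101110 = 46
01100110 = 102
IP: 193.33.46.102


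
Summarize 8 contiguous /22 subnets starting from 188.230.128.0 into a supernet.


Original prefix: /22
Number of subnets: 8 = 2^3
New prefix = 22 - 3 = 19
Supernet: 188.230.128.0/19


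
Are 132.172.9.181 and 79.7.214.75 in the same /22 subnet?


Mask: 255.255.252.0
132.172.9.181 AND mask = 132.172.8.0
79.7.214.75 AND mask = 79.7.212.0
No, different subnets (132.172.8.0 vs 79.7.212.0)


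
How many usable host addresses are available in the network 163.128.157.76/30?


Host bits = 32 - 30 = 2
Total addresses = 2^2 = 4
Usable = total - 2 (network and broadcast)
Usable hosts: 2


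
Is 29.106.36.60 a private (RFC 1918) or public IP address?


RFC 1918 private ranges:
  10.0.0.0/8 (10.0.0.0 - 10.255.255.255)
  172.16.0.0/12 (172.16.0.0 - 172.31.255.255)
  192.168.0.0/16 (192.168.0.0 - 192.168.255.255)
Public (not in any RFC 1918 range)


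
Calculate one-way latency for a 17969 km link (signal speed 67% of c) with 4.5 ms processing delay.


Speed = 0.67 * 3e5 km/s = 201000 km/s
Propagation delay = 17969 / 201000 = 0.0894 s = 89.398 ms
Processing delay = 4.5 ms
Total one-way latency = 93.898 ms


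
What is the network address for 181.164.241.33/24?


IP:   10110101.10100100.11110001.00100001
Mask: 11111111.11111111.11111111.00000000
AND operation:
Net:  10110101.10100100.11110001.00000000
Network: 181.164.241.0/24


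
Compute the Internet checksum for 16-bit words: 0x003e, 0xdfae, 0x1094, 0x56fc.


Sum all words (with carry folding):
+ 0x003e = 0x003e
+ 0xdfae = 0xdfec
+ 0x1094 = 0xf080
+ 0x56fc = 0x477d
One's complement: ~0x477d
Checksum = 0xb882


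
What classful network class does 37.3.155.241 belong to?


First octet: 37
Binary: 00100101
0xxxxxxx -> Class A (1-126)
Class A, default mask 255.0.0.0 (/8)


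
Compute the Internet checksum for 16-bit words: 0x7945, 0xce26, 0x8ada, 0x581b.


Sum all words (with carry folding):
+ 0x7945 = 0x7945
+ 0xce26 = 0x476c
+ 0x8ada = 0xd246
+ 0x581b = 0x2a62
One's complement: ~0x2a62
Checksum = 0xd59d


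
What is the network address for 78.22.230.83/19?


IP:   01001110.00010110.11100110.01010011
Mask: 11111111.11111111.11100000.00000000
AND operation:
Net:  01001110.00010110.11100000.00000000
Network: 78.22.224.0/19


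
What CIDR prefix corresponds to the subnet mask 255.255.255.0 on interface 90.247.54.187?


Binary: 11111111.11111111.11111111.00000000
Count leading 1s
Prefix: /24


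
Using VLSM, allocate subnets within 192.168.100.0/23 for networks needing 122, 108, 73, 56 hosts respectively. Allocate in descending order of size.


122 hosts -> /25 (126 usable): 192.168.100.0/25
108 hosts -> /25 (126 usable): 192.168.100.128/25
73 hosts -> /25 (126 usable): 192.168.101.0/25
56 hosts -> /26 (62 usable): 192.168.101.128/26
Allocation: 192.168.100.0/25 (122 hosts, 126 usable); 192.168.100.128/25 (108 hosts, 126 usable); 192.168.101.0/25 (73 hosts, 126 usable); 192.168.101.128/26 (56 hosts, 62 usable)


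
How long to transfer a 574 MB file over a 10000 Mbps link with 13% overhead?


Effective throughput = 10000 * (1 - 13/100) = 8700 Mbps
File size in Mb = 574 * 8 = 4592 Mb
Time = 4592 / 8700
Time = 0.5278 seconds


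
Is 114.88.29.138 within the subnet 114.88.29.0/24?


Subnet network: 114.88.29.0
Test IP AND mask: 114.88.29.0
Yes, 114.88.29.138 is in 114.88.29.0/24


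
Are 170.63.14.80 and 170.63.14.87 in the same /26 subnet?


Mask: 255.255.255.192
170.63.14.80 AND mask = 170.63.14.64
170.63.14.87 AND mask = 170.63.14.64
Yes, same subnet (170.63.14.64)


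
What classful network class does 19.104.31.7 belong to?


First octet: 19
Binary: 00010011
0xxxxxxx -> Class A (1-126)
Class A, default mask 255.0.0.0 (/8)


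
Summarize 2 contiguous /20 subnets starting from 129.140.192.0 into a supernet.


Original prefix: /20
Number of subnets: 2 = 2^1
New prefix = 20 - 1 = 19
Supernet: 129.140.192.0/19


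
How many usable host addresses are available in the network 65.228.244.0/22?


Host bits = 32 - 22 = 10
Total addresses = 2^10 = 1024
Usable = total - 2 (network and broadcast)
Usable hosts: 1022


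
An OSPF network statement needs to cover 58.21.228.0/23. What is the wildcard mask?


Subnet mask: 255.255.254.0
Wildcard = 255.255.255.255 - subnet mask
255 - 255 = 0
255 - 255 = 0
255 - 254 = 1
255 - 0 = 255
Wildcard: 0.0.1.255


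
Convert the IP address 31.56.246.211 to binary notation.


31 = 00011111
56 = 00111000
246 = 11110110
211 = 11010011
Binary: 00011111.00111000.11110110.11010011


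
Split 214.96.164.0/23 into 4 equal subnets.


New prefix = 23 + 2 = 25
Each subnet has 128 addresses
  214.96.164.0/25
  214.96.164.128/25
  214.96.165.0/25
  214.96.165.128/25
Subnets: 214.96.164.0/25, 214.96.164.128/25, 214.96.165.0/25, 214.96.165.128/25


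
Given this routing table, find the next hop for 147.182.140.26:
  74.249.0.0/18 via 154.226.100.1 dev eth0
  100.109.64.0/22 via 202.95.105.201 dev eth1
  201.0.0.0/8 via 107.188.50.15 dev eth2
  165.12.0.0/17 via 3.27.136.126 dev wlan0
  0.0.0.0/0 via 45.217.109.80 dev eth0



Longest prefix match for 147.182.140.26:
  /18 74.249.0.0: no
  /22 100.109.64.0: no
  /8 201.0.0.0: no
  /17 165.12.0.0: no
  /0 0.0.0.0: MATCH
Selected: next-hop 45.217.109.80 via eth0 (matched /0)


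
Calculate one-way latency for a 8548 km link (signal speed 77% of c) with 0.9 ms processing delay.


Speed = 0.77 * 3e5 km/s = 231000 km/s
Propagation delay = 8548 / 231000 = 0.037 s = 37.0043 ms
Processing delay = 0.9 ms
Total one-way latency = 37.9043 ms


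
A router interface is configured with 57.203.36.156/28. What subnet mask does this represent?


/28 means 28 network bits, 4 host bits
Binary: 11111111111111111111111111110000
Mask: 255.255.255.240


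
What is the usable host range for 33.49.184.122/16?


Network: 33.49.0.0
Broadcast: 33.49.255.255
First usable = network + 1
Last usable = broadcast - 1
Range: 33.49.0.1 to 33.49.255.254


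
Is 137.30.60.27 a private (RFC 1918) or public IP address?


RFC 1918 private ranges:
  10.0.0.0/8 (10.0.0.0 - 10.255.255.255)
  172.16.0.0/12 (172.16.0.0 - 172.31.255.255)
  192.168.0.0/16 (192.168.0.0 - 192.168.255.255)
Public (not in any RFC 1918 range)


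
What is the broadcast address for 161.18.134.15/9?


Network: 161.0.0.0/9
Host bits = 23
Set all host bits to 1:
Broadcast: 161.127.255.255


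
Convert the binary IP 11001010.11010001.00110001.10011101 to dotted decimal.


11001010 = 202
11010001 = 209
00110001 = 49
10011101 = 157
IP: 202.209.49.157


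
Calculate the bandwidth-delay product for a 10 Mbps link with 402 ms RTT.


BDP = bandwidth * RTT
= 10 Mbps * 402 ms
= 10 * 1e6 * 402 / 1000 bits
= 4020000 bits
= 502500 bytes
= 490.7227 KB
BDP = 4020000 bits (502500 bytes)


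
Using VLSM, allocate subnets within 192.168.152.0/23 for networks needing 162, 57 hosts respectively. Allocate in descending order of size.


162 hosts -> /24 (254 usable): 192.168.152.0/24
57 hosts -> /26 (62 usable): 192.168.153.0/26
Allocation: 192.168.152.0/24 (162 hosts, 254 usable); 192.168.153.0/26 (57 hosts, 62 usable)


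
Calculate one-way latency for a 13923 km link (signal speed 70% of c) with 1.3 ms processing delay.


Speed = 0.7 * 3e5 km/s = 210000 km/s
Propagation delay = 13923 / 210000 = 0.0663 s = 66.3 ms
Processing delay = 1.3 ms
Total one-way latency = 67.6 ms


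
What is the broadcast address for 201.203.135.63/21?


Network: 201.203.128.0/21
Host bits = 11
Set all host bits to 1:
Broadcast: 201.203.135.255


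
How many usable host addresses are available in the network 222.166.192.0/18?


Host bits = 32 - 18 = 14
Total addresses = 2^14 = 16384
Usable = total - 2 (network and broadcast)
Usable hosts: 16382


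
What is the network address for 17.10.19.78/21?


IP:   00010001.00001010.00010011.01001110
Mask: 11111111.11111111.11111000.00000000
AND operation:
Net:  00010001.00001010.00010000.00000000
Network: 17.10.16.0/21


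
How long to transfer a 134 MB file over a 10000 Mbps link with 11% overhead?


Effective throughput = 10000 * (1 - 11/100) = 8900 Mbps
File size in Mb = 134 * 8 = 1072 Mb
Time = 1072 / 8900
Time = 0.1204 seconds


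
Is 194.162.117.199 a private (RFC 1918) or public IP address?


RFC 1918 private ranges:
  10.0.0.0/8 (10.0.0.0 - 10.255.255.255)
  172.16.0.0/12 (172.16.0.0 - 172.31.255.255)
  192.168.0.0/16 (192.168.0.0 - 192.168.255.255)
Public (not in any RFC 1918 range)


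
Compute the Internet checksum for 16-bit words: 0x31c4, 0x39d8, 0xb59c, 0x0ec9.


Sum all words (with carry folding):
+ 0x31c4 = 0x31c4
+ 0x39d8 = 0x6b9c
+ 0xb59c = 0x2139
+ 0x0ec9 = 0x3002
One's complement: ~0x3002
Checksum = 0xcffd


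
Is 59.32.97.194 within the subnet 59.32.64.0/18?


Subnet network: 59.32.64.0
Test IP AND mask: 59.32.64.0
Yes, 59.32.97.194 is in 59.32.64.0/18


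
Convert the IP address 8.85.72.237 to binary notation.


8 = 00001000
85 = 01010101
72 = 01001000
237 = 11101101
Binary: 00001000.01010101.01001000.11101101


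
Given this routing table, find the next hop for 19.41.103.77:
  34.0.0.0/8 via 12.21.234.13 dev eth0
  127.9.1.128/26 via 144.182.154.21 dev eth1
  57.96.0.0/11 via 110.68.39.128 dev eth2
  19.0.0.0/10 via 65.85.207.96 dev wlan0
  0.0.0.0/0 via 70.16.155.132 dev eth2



Longest prefix match for 19.41.103.77:
  /8 34.0.0.0: no
  /26 127.9.1.128: no
  /11 57.96.0.0: no
  /10 19.0.0.0: MATCH
  /0 0.0.0.0: MATCH
Selected: next-hop 65.85.207.96 via wlan0 (matched /10)


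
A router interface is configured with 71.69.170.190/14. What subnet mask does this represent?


/14 means 14 network bits, 18 host bits
Binary: 11111111111111000000000000000000
Mask: 255.252.0.0


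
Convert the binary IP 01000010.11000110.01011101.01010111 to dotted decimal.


01000010 = 66
11000110 = 198
01011101 = 93
01010111 = 87
IP: 66.198.93.87


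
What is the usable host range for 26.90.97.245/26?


Network: 26.90.97.192
Broadcast: 26.90.97.255
First usable = network + 1
Last usable = broadcast - 1
Range: 26.90.97.193 to 26.90.97.254


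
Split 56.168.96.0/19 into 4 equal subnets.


New prefix = 19 + 2 = 21
Each subnet has 2048 addresses
  56.168.96.0/21
  56.168.104.0/21
  56.168.112.0/21
  56.168.120.0/21
Subnets: 56.168.96.0/21, 56.168.104.0/21, 56.168.112.0/21, 56.168.120.0/21


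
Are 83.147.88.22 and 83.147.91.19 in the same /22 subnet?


Mask: 255.255.252.0
83.147.88.22 AND mask = 83.147.88.0
83.147.91.19 AND mask = 83.147.88.0
Yes, same subnet (83.147.88.0)


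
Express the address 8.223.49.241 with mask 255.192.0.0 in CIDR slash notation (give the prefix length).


Binary: 11111111.11000000.00000000.00000000
Count leading 1s
Prefix: /10


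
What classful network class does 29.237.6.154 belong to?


First octet: 29
Binary: 00011101
0xxxxxxx -> Class A (1-126)
Class A, default mask 255.0.0.0 (/8)


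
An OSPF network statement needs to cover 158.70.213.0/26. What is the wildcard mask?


Subnet mask: 255.255.255.192
Wildcard = 255.255.255.255 - subnet mask
255 - 255 = 0
255 - 255 = 0
255 - 255 = 0
255 - 192 = 63
Wildcard: 0.0.0.63


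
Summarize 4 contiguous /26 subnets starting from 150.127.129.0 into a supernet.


Original prefix: /26
Number of subnets: 4 = 2^2
New prefix = 26 - 2 = 24
Supernet: 150.127.129.0/24


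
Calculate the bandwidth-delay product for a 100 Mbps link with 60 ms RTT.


BDP = bandwidth * RTT
= 100 Mbps * 60 ms
= 100 * 1e6 * 60 / 1000 bits
= 6000000 bits
= 750000 bytes
= 732.4219 KB
BDP = 6000000 bits (750000 bytes)


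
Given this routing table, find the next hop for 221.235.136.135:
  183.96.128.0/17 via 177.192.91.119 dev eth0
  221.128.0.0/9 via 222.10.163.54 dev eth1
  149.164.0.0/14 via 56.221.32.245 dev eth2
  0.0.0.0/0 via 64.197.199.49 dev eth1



Longest prefix match for 221.235.136.135:
  /17 183.96.128.0: no
  /9 221.128.0.0: MATCH
  /14 149.164.0.0: no
  /0 0.0.0.0: MATCH
Selected: next-hop 222.10.163.54 via eth1 (matched /9)


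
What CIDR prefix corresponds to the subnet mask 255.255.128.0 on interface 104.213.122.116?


Binary: 11111111.11111111.10000000.00000000
Count leading 1s
Prefix: /17


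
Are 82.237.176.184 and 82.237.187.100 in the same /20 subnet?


Mask: 255.255.240.0
82.237.176.184 AND mask = 82.237.176.0
82.237.187.100 AND mask = 82.237.176.0
Yes, same subnet (82.237.176.0)


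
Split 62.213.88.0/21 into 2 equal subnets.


New prefix = 21 + 1 = 22
Each subnet has 1024 addresses
  62.213.88.0/22
  62.213.92.0/22
Subnets: 62.213.88.0/22, 62.213.92.0/22


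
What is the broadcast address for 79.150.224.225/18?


Network: 79.150.192.0/18
Host bits = 14
Set all host bits to 1:
Broadcast: 79.150.255.255


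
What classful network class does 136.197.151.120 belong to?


First octet: 136
Binary: 10001000
10xxxxxx -> Class B (128-191)
Class B, default mask 255.255.0.0 (/16)


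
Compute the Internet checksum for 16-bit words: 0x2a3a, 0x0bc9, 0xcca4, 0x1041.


Sum all words (with carry folding):
+ 0x2a3a = 0x2a3a
+ 0x0bc9 = 0x3603
+ 0xcca4 = 0x02a8
+ 0x1041 = 0x12e9
One's complement: ~0x12e9
Checksum = 0xed16


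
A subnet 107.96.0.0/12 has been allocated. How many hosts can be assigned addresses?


Host bits = 32 - 12 = 20
Total addresses = 2^20 = 1048576
Usable = total - 2 (network and broadcast)
Usable hosts: 1048574


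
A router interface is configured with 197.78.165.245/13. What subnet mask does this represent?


/13 means 13 network bits, 19 host bits
Binary: 11111111111110000000000000000000
Mask: 255.248.0.0


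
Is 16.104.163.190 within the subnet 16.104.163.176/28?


Subnet network: 16.104.163.176
Test IP AND mask: 16.104.163.176
Yes, 16.104.163.190 is in 16.104.163.176/28


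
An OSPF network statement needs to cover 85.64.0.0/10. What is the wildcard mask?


Subnet mask: 255.192.0.0
Wildcard = 255.255.255.255 - subnet mask
255 - 255 = 0
255 - 192 = 63
255 - 0 = 255
255 - 0 = 255
Wildcard: 0.63.255.255


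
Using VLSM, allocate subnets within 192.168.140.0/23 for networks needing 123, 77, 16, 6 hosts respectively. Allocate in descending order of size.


123 hosts -> /25 (126 usable): 192.168.140.0/25
77 hosts -> /25 (126 usable): 192.168.140.128/25
16 hosts -> /27 (30 usable): 192.168.141.0/27
6 hosts -> /29 (6 usable): 192.168.141.32/29
Allocation: 192.168.140.0/25 (123 hosts, 126 usable); 192.168.140.128/25 (77 hosts, 126 usable); 192.168.141.0/27 (16 hosts, 30 usable); 192.168.141.32/29 (6 hosts, 6 usable)


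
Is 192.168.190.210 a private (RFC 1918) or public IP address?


RFC 1918 private ranges:
  10.0.0.0/8 (10.0.0.0 - 10.255.255.255)
  172.16.0.0/12 (172.16.0.0 - 172.31.255.255)
  192.168.0.0/16 (192.168.0.0 - 192.168.255.255)
Private (in 192.168.0.0/16)


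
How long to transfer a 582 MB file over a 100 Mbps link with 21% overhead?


Effective throughput = 100 * (1 - 21/100) = 79 Mbps
File size in Mb = 582 * 8 = 4656 Mb
Time = 4656 / 79
Time = 58.9367 seconds


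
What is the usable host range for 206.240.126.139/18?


Network: 206.240.64.0
Broadcast: 206.240.127.255
First usable = network + 1
Last usable = broadcast - 1
Range: 206.240.64.1 to 206.240.127.254


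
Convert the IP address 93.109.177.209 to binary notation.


93 = 01011101
109 = 01101101
177 = 10110001
209 = 11010001
Binary: 01011101.01101101.10110001.11010001


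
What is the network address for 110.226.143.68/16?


IP:   01101110.11100010.10001111.01000100
Mask: 11111111.11111111.00000000.00000000
AND operation:
Net:  01101110.11100010.00000000.00000000
Network: 110.226.0.0/16


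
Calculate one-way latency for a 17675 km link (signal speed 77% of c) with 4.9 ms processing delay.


Speed = 0.77 * 3e5 km/s = 231000 km/s
Propagation delay = 17675 / 231000 = 0.0765 s = 76.5152 ms
Processing delay = 4.9 ms
Total one-way latency = 81.4152 ms


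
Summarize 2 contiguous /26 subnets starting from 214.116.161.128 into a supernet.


Original prefix: /26
Number of subnets: 2 = 2^1
New prefix = 26 - 1 = 25
Supernet: 214.116.161.128/25


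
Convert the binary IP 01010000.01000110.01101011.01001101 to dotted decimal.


01010000 = 80
01000110 = 70
01101011 = 107
01001101 = 77
IP: 80.70.107.77


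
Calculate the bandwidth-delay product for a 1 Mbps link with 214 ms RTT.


BDP = bandwidth * RTT
= 1 Mbps * 214 ms
= 1 * 1e6 * 214 / 1000 bits
= 214000 bits
= 26750 bytes
= 26.123 KB
BDP = 214000 bits (26750 bytes)


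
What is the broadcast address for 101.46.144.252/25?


Network: 101.46.144.128/25
Host bits = 7
Set all host bits to 1:
Broadcast: 101.46.144.255


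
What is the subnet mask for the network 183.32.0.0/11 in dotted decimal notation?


/11 means 11 network bits, 21 host bits
Binary: 11111111111000000000000000000000
Mask: 255.224.0.0


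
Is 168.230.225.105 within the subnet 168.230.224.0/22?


Subnet network: 168.230.224.0
Test IP AND mask: 168.230.224.0
Yes, 168.230.225.105 is in 168.230.224.0/22


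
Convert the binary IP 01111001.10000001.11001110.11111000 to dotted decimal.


01111001 = 121
10000001 = 129
11001110 = 206
11111000 = 248
IP: 121.129.206.248


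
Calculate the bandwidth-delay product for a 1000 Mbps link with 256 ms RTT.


BDP = bandwidth * RTT
= 1000 Mbps * 256 ms
= 1000 * 1e6 * 256 / 1000 bits
= 256000000 bits
= 32000000 bytes
= 31250 KB
BDP = 256000000 bits (32000000 bytes)


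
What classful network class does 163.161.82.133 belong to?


First octet: 163
Binary: 10100011
10xxxxxx -> Class B (128-191)
Class B, default mask 255.255.0.0 (/16)


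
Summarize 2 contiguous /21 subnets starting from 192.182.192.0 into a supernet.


Original prefix: /21
Number of subnets: 2 = 2^1
New prefix = 21 - 1 = 20
Supernet: 192.182.192.0/20


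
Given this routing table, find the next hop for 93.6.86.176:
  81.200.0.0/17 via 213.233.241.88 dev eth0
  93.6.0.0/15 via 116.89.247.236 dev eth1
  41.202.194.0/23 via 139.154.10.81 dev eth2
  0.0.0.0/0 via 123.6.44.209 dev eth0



Longest prefix match for 93.6.86.176:
  /17 81.200.0.0: no
  /15 93.6.0.0: MATCH
  /23 41.202.194.0: no
  /0 0.0.0.0: MATCH
Selected: next-hop 116.89.247.236 via eth1 (matched /15)


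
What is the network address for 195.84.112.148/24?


IP:   11000011.01010100.01110000.10010100
Mask: 11111111.11111111.11111111.00000000
AND operation:
Net:  11000011.01010100.01110000.00000000
Network: 195.84.112.0/24


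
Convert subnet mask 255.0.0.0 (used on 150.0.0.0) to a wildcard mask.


Subnet mask: 255.0.0.0
Wildcard = 255.255.255.255 - subnet mask
255 - 255 = 0
255 - 0 = 255
255 - 0 = 255
255 - 0 = 255
Wildcard: 0.255.255.255


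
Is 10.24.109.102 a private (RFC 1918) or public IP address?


RFC 1918 private ranges:
  10.0.0.0/8 (10.0.0.0 - 10.255.255.255)
  172.16.0.0/12 (172.16.0.0 - 172.31.255.255)
  192.168.0.0/16 (192.168.0.0 - 192.168.255.255)
Private (in 10.0.0.0/8)


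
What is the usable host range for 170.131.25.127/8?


Network: 170.0.0.0
Broadcast: 170.255.255.255
First usable = network + 1
Last usable = broadcast - 1
Range: 170.0.0.1 to 170.255.255.254


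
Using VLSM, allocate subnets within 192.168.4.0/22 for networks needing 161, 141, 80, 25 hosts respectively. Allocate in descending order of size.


161 hosts -> /24 (254 usable): 192.168.4.0/24
141 hosts -> /24 (254 usable): 192.168.5.0/24
80 hosts -> /25 (126 usable): 192.168.6.0/25
25 hosts -> /27 (30 usable): 192.168.6.128/27
Allocation: 192.168.4.0/24 (161 hosts, 254 usable); 192.168.5.0/24 (141 hosts, 254 usable); 192.168.6.0/25 (80 hosts, 126 usable); 192.168.6.128/27 (25 hosts, 30 usable)


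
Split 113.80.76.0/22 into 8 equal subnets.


New prefix = 22 + 3 = 25
Each subnet has 128 addresses
  113.80.76.0/25
  113.80.76.128/25
  113.80.77.0/25
  113.80.77.128/25
  113.80.78.0/25
  113.80.78.128/25
  113.80.79.0/25
  113.80.79.128/25
Subnets: 113.80.76.0/25, 113.80.76.128/25, 113.80.77.0/25, 113.80.77.128/25, 113.80.78.0/25, 113.80.78.128/25, 113.80.79.0/25, 113.80.79.128/25


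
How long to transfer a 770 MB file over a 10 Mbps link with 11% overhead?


Effective throughput = 10 * (1 - 11/100) = 8.9 Mbps
File size in Mb = 770 * 8 = 6160 Mb
Time = 6160 / 8.9
Time = 692.1348 seconds


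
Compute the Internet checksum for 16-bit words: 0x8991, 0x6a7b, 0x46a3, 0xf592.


Sum all words (with carry folding):
+ 0x8991 = 0x8991
+ 0x6a7b = 0xf40c
+ 0x46a3 = 0x3ab0
+ 0xf592 = 0x3043
One's complement: ~0x3043
Checksum = 0xcfbc


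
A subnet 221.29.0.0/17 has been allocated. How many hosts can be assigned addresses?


Host bits = 32 - 17 = 15
Total addresses = 2^15 = 32768
Usable = total - 2 (network and broadcast)
Usable hosts: 32766


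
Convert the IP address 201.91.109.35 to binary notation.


201 = 11001001
91 = 01011011
109 = 01101101
35 = 00100011
Binary: 11001001.01011011.01101101.00100011


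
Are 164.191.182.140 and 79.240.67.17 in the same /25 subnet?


Mask: 255.255.255.128
164.191.182.140 AND mask = 164.191.182.128
79.240.67.17 AND mask = 79.240.67.0
No, different subnets (164.191.182.128 vs 79.240.67.0)


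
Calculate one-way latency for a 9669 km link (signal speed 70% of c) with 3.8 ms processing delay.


Speed = 0.7 * 3e5 km/s = 210000 km/s
Propagation delay = 9669 / 210000 = 0.046 s = 46.0429 ms
Processing delay = 3.8 ms
Total one-way latency = 49.8429 ms


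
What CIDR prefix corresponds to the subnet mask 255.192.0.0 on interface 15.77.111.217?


Binary: 11111111.11000000.00000000.00000000
Count leading 1s
Prefix: /10


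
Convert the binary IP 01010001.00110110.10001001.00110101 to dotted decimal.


01010001 = 81
00110110 = 54
10001001 = 137
00110101 = 53
IP: 81.54.137.53


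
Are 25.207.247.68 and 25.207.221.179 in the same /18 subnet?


Mask: 255.255.192.0
25.207.247.68 AND mask = 25.207.192.0
25.207.221.179 AND mask = 25.207.192.0
Yes, same subnet (25.207.192.0)
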